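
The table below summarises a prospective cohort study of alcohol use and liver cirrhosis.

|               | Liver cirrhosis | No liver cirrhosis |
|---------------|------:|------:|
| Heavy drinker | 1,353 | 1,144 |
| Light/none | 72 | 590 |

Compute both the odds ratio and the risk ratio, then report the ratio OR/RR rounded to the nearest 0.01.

Cells: a = 1353, b = 1144, c = 72, d = 590.
OR = (1353·590)/(1144·72) = 798270/82368 = 9.69151
Risk in exposed = 1353/2497 = 0.54185; risk in unexposed = 72/662 = 0.10876; RR = 4.98201
OR/RR = 9.69151 / 4.98201 = 1.94530
The outcome is not rare, so the OR lies further from 1 than the RR.

1.95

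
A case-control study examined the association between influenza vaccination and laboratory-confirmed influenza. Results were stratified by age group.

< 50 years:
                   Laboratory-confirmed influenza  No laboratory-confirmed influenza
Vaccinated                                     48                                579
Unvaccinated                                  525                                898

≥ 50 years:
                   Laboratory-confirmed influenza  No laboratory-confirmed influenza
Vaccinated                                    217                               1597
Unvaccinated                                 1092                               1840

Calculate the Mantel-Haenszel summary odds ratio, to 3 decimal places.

OR_MH = Σ(aᵢdᵢ/nᵢ) / Σ(bᵢcᵢ/nᵢ), where nᵢ is the stratum total.
Stratum 1 (< 50 years): n = 2050; a·d/n = 48·898/2050 = 21.0263; b·c/n = 579·525/2050 = 148.2805
Stratum 2 (≥ 50 years): n = 4746; a·d/n = 217·1840/4746 = 84.1298; b·c/n = 1597·1092/4746 = 367.4513
OR_MH = (21.0263 + 84.1298) / (148.2805 + 367.4513) = 105.1561 / 515.7318 = 0.20390

0.204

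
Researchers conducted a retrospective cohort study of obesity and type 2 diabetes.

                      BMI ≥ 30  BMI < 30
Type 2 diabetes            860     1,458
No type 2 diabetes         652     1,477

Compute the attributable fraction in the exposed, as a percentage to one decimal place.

12.7

Reading the table with exposure as columns: a = 860 (BMI ≥ 30, case), b = 652 (BMI ≥ 30, non-case), c = 1458 (BMI < 30, case), d = 1477.
Risk in exposed = 860/1512 = 0.56878; risk in unexposed = 1458/2935 = 0.49676.
RR = 0.56878/0.49676 = 1.14498
AR% = (RR − 1)/RR × 100 = (1.14498 − 1)/1.14498 × 100 = 12.6621%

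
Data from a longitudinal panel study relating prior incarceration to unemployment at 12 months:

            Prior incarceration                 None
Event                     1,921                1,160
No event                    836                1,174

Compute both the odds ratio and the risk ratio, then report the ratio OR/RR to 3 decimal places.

Reading the table with exposure as columns: a = 1921 (Prior incarceration, case), b = 836 (Prior incarceration, non-case), c = 1160 (None, case), d = 1174.
OR = (1921·1174)/(836·1160) = 2255254/969760 = 2.32558
Risk in exposed = 1921/2757 = 0.69677; risk in unexposed = 1160/2334 = 0.49700; RR = 1.40195
OR/RR = 2.32558 / 1.40195 = 1.65881
The outcome is not rare, so the OR lies further from 1 than the RR.

1.659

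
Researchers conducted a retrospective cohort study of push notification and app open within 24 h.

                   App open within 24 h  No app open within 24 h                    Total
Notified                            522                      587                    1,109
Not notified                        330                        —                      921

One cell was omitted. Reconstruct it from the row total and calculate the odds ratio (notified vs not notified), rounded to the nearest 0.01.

1.59

The missing cell is in the unexposed row: 921 − 330 = 591.
So a = 522, b = 587, c = 330, d = 591.
OR = (a·d)/(b·c) = (522 × 591) / (587 × 330) = 308502 / 193710 = 1.59260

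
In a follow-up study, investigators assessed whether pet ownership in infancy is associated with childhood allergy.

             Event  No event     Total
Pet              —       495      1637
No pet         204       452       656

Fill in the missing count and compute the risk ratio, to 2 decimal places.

2.24

The missing cell is in the exposed row: 1637 − 495 = 1142.
So a = 1142, b = 495, c = 204, d = 452.
RR = [a/(a+b)] / [c/(c+d)] = (1142/1637) / (204/656) = 0.69762/0.31098 = 2.24332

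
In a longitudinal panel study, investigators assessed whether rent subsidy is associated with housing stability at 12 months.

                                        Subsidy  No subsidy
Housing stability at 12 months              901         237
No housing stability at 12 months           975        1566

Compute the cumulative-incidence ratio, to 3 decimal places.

3.654

Reading the table with exposure as columns: a = 901 (Subsidy, case), b = 975 (Subsidy, non-case), c = 237 (No subsidy, case), d = 1566.
Risk in exposed = 901/1876 = 0.48028; risk in unexposed = 237/1803 = 0.13145.
RR = 0.48028 / 0.13145 = 3.65375
The risk among the exposed is 3.65 times that among the unexposed.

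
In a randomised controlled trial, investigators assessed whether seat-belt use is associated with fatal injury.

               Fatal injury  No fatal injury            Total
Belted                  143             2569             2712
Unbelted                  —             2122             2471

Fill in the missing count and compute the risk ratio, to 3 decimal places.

0.373

The missing cell is in the unexposed row: 2471 − 2122 = 349.
So a = 143, b = 2569, c = 349, d = 2122.
RR = [a/(a+b)] / [c/(c+d)] = (143/2712) / (349/2471) = 0.05273/0.14124 = 0.37333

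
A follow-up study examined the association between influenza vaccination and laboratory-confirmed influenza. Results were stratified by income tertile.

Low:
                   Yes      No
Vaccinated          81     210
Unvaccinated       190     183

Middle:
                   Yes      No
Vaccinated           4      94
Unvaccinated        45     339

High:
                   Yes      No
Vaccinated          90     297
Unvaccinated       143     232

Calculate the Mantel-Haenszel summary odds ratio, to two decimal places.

0.42

OR_MH = Σ(aᵢdᵢ/nᵢ) / Σ(bᵢcᵢ/nᵢ), where nᵢ is the stratum total.
Stratum 1 (Low): n = 664; a·d/n = 81·183/664 = 22.3238; b·c/n = 210·190/664 = 60.0904
Stratum 2 (Middle): n = 482; a·d/n = 4·339/482 = 2.8133; b·c/n = 94·45/482 = 8.7759
Stratum 3 (High): n = 762; a·d/n = 90·232/762 = 27.4016; b·c/n = 297·143/762 = 55.7362
OR_MH = (22.3238 + 2.8133 + 27.4016) / (60.0904 + 8.7759 + 55.7362) = 52.5386 / 124.6025 = 0.42165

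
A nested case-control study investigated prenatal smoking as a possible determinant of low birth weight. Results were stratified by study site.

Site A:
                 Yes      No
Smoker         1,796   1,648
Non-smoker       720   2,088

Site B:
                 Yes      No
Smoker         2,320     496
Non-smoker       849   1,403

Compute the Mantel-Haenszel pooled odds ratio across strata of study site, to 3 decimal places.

4.552

OR_MH = Σ(aᵢdᵢ/nᵢ) / Σ(bᵢcᵢ/nᵢ), where nᵢ is the stratum total.
Stratum 1 (Site A): n = 6252; a·d/n = 1796·2088/6252 = 599.8157; b·c/n = 1648·720/6252 = 189.7889
Stratum 2 (Site B): n = 5068; a·d/n = 2320·1403/5068 = 642.2573; b·c/n = 496·849/5068 = 83.0908
OR_MH = (599.8157 + 642.2573) / (189.7889 + 83.0908) = 1242.0730 / 272.8796 = 4.55172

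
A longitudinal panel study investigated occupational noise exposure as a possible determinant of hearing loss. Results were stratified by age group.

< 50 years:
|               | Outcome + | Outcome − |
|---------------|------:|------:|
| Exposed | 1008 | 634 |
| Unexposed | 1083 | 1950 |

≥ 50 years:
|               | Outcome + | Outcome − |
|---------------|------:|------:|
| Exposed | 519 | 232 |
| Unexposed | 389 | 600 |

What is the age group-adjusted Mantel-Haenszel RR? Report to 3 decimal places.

RR_MH = Σ(aᵢ·n₀ᵢ/nᵢ) / Σ(cᵢ·n₁ᵢ/nᵢ), with n₁ᵢ = aᵢ+bᵢ (exposed), n₀ᵢ = cᵢ+dᵢ (unexposed), nᵢ = n₁ᵢ+n₀ᵢ.
Stratum 1 (< 50 years): n₁ = 1642, n₀ = 3033, n = 4675; a·n₀/n = 1008·3033/4675 = 653.9602; c·n₁/n = 1083·1642/4675 = 380.3820
Stratum 2 (≥ 50 years): n₁ = 751, n₀ = 989, n = 1740; a·n₀/n = 519·989/1740 = 294.9948; c·n₁/n = 389·751/1740 = 167.8960
RR_MH = (653.9602 + 294.9948) / (380.3820 + 167.8960) = 948.9550 / 548.2780 = 1.73079

1.731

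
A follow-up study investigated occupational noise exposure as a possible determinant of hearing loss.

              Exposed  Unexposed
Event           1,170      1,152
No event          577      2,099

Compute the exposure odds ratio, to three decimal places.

3.695

Reading the table with exposure as columns: a = 1170 (Exposed, case), b = 577 (Exposed, non-case), c = 1152 (Unexposed, case), d = 2099.
OR = (a·d)/(b·c) = (1170 × 2099) / (577 × 1152) = 2455830 / 664704 = 3.69462
The odds of hearing loss are about 3.69 times as high in the exposed group.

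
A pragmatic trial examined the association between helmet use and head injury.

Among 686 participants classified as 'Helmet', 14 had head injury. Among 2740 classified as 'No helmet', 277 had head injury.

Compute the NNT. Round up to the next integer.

Risk in treated group = 14/686 = 0.02041; risk in control = 277/2740 = 0.10109.
Absolute risk reduction = 0.10109 − 0.02041 = 0.08069
NNT = 1 / ARR = 1 / 0.08069 = 12.394 → round up → 13

13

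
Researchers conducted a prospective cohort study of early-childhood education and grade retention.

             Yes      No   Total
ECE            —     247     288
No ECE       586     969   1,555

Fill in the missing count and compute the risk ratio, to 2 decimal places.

The missing cell is in the exposed row: 288 − 247 = 41.
So a = 41, b = 247, c = 586, d = 969.
RR = [a/(a+b)] / [c/(c+d)] = (41/288) / (586/1555) = 0.14236/0.37685 = 0.37777

0.38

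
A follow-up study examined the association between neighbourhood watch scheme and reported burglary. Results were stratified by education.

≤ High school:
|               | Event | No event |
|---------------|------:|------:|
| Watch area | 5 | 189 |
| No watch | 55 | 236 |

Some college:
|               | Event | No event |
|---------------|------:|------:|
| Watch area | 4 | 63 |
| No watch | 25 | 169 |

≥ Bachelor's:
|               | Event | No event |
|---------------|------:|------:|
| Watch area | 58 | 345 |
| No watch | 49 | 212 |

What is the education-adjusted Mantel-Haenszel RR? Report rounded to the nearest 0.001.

0.495

RR_MH = Σ(aᵢ·n₀ᵢ/nᵢ) / Σ(cᵢ·n₁ᵢ/nᵢ), with n₁ᵢ = aᵢ+bᵢ (exposed), n₀ᵢ = cᵢ+dᵢ (unexposed), nᵢ = n₁ᵢ+n₀ᵢ.
Stratum 1 (≤ High school): n₁ = 194, n₀ = 291, n = 485; a·n₀/n = 5·291/485 = 3.0000; c·n₁/n = 55·194/485 = 22.0000
Stratum 2 (Some college): n₁ = 67, n₀ = 194, n = 261; a·n₀/n = 4·194/261 = 2.9732; c·n₁/n = 25·67/261 = 6.4176
Stratum 3 (≥ Bachelor's): n₁ = 403, n₀ = 261, n = 664; a·n₀/n = 58·261/664 = 22.7982; c·n₁/n = 49·403/664 = 29.7395
RR_MH = (3.0000 + 2.9732 + 22.7982) / (22.0000 + 6.4176 + 29.7395) = 28.7714 / 58.1571 = 0.49472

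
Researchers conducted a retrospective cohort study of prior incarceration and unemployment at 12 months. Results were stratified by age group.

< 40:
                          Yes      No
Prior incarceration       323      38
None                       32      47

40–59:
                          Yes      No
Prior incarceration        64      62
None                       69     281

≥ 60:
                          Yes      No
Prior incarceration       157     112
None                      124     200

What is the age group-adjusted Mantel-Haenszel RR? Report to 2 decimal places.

RR_MH = Σ(aᵢ·n₀ᵢ/nᵢ) / Σ(cᵢ·n₁ᵢ/nᵢ), with n₁ᵢ = aᵢ+bᵢ (exposed), n₀ᵢ = cᵢ+dᵢ (unexposed), nᵢ = n₁ᵢ+n₀ᵢ.
Stratum 1 (< 40): n₁ = 361, n₀ = 79, n = 440; a·n₀/n = 323·79/440 = 57.9932; c·n₁/n = 32·361/440 = 26.2545
Stratum 2 (40–59): n₁ = 126, n₀ = 350, n = 476; a·n₀/n = 64·350/476 = 47.0588; c·n₁/n = 69·126/476 = 18.2647
Stratum 3 (≥ 60): n₁ = 269, n₀ = 324, n = 593; a·n₀/n = 157·324/593 = 85.7808; c·n₁/n = 124·269/593 = 56.2496
RR_MH = (57.9932 + 47.0588 + 85.7808) / (26.2545 + 18.2647 + 56.2496) = 190.8328 / 100.7688 = 1.89377

1.89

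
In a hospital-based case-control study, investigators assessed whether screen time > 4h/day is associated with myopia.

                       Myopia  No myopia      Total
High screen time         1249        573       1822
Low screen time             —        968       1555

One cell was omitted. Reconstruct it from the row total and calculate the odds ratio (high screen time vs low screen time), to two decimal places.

3.59

The missing cell is in the unexposed row: 1555 − 968 = 587.
So a = 1249, b = 573, c = 587, d = 968.
OR = (a·d)/(b·c) = (1249 × 968) / (573 × 587) = 1209032 / 336351 = 3.59455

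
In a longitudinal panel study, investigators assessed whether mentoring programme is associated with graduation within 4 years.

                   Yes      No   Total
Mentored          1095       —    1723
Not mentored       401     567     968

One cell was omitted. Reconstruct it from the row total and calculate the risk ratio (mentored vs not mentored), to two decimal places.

The missing cell is in the exposed row: 1723 − 1095 = 628.
So a = 1095, b = 628, c = 401, d = 567.
RR = [a/(a+b)] / [c/(c+d)] = (1095/1723) / (401/968) = 0.63552/0.41426 = 1.53412

1.53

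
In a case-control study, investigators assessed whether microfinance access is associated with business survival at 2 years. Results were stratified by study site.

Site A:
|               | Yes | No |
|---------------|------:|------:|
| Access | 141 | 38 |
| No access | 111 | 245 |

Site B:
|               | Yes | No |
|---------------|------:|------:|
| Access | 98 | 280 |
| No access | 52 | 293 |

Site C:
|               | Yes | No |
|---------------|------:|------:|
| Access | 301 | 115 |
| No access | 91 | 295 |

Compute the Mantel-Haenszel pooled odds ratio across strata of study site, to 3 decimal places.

OR_MH = Σ(aᵢdᵢ/nᵢ) / Σ(bᵢcᵢ/nᵢ), where nᵢ is the stratum total.
Stratum 1 (Site A): n = 535; a·d/n = 141·245/535 = 64.5701; b·c/n = 38·111/535 = 7.8841
Stratum 2 (Site B): n = 723; a·d/n = 98·293/723 = 39.7151; b·c/n = 280·52/723 = 20.1383
Stratum 3 (Site C): n = 802; a·d/n = 301·295/802 = 110.7170; b·c/n = 115·91/802 = 13.0486
OR_MH = (64.5701 + 39.7151 + 110.7170) / (7.8841 + 20.1383 + 13.0486) = 215.0021 / 41.0711 = 5.23488

5.235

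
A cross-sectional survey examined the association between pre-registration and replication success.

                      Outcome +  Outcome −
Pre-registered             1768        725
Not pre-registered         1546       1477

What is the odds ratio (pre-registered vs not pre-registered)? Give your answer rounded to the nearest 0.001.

2.330

Cells: a = 1768, b = 725, c = 1546, d = 1477.
OR = (a·d)/(b·c) = (1768 × 1477) / (725 × 1546) = 2611336 / 1120850 = 2.32978
The odds of replication success are about 2.33 times as high in the pre-registered group.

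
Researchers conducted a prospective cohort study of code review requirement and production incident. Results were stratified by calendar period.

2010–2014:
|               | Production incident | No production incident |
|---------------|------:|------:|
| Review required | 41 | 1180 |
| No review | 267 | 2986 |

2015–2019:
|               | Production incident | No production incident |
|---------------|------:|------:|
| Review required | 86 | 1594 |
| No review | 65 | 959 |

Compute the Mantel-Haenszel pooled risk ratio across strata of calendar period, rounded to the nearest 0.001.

0.551

RR_MH = Σ(aᵢ·n₀ᵢ/nᵢ) / Σ(cᵢ·n₁ᵢ/nᵢ), with n₁ᵢ = aᵢ+bᵢ (exposed), n₀ᵢ = cᵢ+dᵢ (unexposed), nᵢ = n₁ᵢ+n₀ᵢ.
Stratum 1 (2010–2014): n₁ = 1221, n₀ = 3253, n = 4474; a·n₀/n = 41·3253/4474 = 29.8107; c·n₁/n = 267·1221/4474 = 72.8670
Stratum 2 (2015–2019): n₁ = 1680, n₀ = 1024, n = 2704; a·n₀/n = 86·1024/2704 = 32.5680; c·n₁/n = 65·1680/2704 = 40.3846
RR_MH = (29.8107 + 32.5680) / (72.8670 + 40.3846) = 62.3787 / 113.2516 = 0.55080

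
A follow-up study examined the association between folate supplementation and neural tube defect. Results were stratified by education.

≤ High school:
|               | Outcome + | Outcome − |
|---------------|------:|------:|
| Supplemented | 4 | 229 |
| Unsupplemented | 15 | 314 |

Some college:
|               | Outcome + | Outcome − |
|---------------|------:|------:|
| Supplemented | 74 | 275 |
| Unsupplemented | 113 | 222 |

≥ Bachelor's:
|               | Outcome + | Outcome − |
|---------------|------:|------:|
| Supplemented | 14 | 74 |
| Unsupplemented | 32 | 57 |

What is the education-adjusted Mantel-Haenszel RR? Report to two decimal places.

0.57

RR_MH = Σ(aᵢ·n₀ᵢ/nᵢ) / Σ(cᵢ·n₁ᵢ/nᵢ), with n₁ᵢ = aᵢ+bᵢ (exposed), n₀ᵢ = cᵢ+dᵢ (unexposed), nᵢ = n₁ᵢ+n₀ᵢ.
Stratum 1 (≤ High school): n₁ = 233, n₀ = 329, n = 562; a·n₀/n = 4·329/562 = 2.3416; c·n₁/n = 15·233/562 = 6.2189
Stratum 2 (Some college): n₁ = 349, n₀ = 335, n = 684; a·n₀/n = 74·335/684 = 36.2427; c·n₁/n = 113·349/684 = 57.6564
Stratum 3 (≥ Bachelor's): n₁ = 88, n₀ = 89, n = 177; a·n₀/n = 14·89/177 = 7.0395; c·n₁/n = 32·88/177 = 15.9096
RR_MH = (2.3416 + 36.2427 + 7.0395) / (6.2189 + 57.6564 + 15.9096) = 45.6239 / 79.7849 = 0.57184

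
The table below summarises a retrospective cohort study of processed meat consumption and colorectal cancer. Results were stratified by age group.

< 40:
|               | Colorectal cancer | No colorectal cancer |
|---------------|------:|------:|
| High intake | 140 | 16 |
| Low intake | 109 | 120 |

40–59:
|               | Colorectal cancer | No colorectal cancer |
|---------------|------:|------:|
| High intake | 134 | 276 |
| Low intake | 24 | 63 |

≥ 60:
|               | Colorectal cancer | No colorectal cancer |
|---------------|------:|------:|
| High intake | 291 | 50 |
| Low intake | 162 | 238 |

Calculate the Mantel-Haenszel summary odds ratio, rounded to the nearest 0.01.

OR_MH = Σ(aᵢdᵢ/nᵢ) / Σ(bᵢcᵢ/nᵢ), where nᵢ is the stratum total.
Stratum 1 (< 40): n = 385; a·d/n = 140·120/385 = 43.6364; b·c/n = 16·109/385 = 4.5299
Stratum 2 (40–59): n = 497; a·d/n = 134·63/497 = 16.9859; b·c/n = 276·24/497 = 13.3280
Stratum 3 (≥ 60): n = 741; a·d/n = 291·238/741 = 93.4656; b·c/n = 50·162/741 = 10.9312
OR_MH = (43.6364 + 16.9859 + 93.4656) / (4.5299 + 13.3280 + 10.9312) = 154.0879 / 28.7890 = 5.35232

5.35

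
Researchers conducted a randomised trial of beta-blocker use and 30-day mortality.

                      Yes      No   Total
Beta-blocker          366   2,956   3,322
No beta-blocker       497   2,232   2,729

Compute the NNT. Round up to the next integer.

Risk in treated group = 366/3322 = 0.11017; risk in control = 497/2729 = 0.18212.
Absolute risk reduction = 0.18212 − 0.11017 = 0.07194
NNT = 1 / ARR = 1 / 0.07194 = 13.900 → round up → 14

14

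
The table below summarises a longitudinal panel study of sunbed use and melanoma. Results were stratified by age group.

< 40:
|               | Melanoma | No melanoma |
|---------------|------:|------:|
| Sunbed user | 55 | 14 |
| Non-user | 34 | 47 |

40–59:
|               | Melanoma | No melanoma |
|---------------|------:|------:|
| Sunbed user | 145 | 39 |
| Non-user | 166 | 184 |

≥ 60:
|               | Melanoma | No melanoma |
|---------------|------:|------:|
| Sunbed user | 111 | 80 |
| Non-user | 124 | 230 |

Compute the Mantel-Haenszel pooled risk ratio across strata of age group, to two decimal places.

1.69

RR_MH = Σ(aᵢ·n₀ᵢ/nᵢ) / Σ(cᵢ·n₁ᵢ/nᵢ), with n₁ᵢ = aᵢ+bᵢ (exposed), n₀ᵢ = cᵢ+dᵢ (unexposed), nᵢ = n₁ᵢ+n₀ᵢ.
Stratum 1 (< 40): n₁ = 69, n₀ = 81, n = 150; a·n₀/n = 55·81/150 = 29.7000; c·n₁/n = 34·69/150 = 15.6400
Stratum 2 (40–59): n₁ = 184, n₀ = 350, n = 534; a·n₀/n = 145·350/534 = 95.0375; c·n₁/n = 166·184/534 = 57.1985
Stratum 3 (≥ 60): n₁ = 191, n₀ = 354, n = 545; a·n₀/n = 111·354/545 = 72.0991; c·n₁/n = 124·191/545 = 43.4569
RR_MH = (29.7000 + 95.0375 + 72.0991) / (15.6400 + 57.1985 + 43.4569) = 196.8365 / 116.2954 = 1.69256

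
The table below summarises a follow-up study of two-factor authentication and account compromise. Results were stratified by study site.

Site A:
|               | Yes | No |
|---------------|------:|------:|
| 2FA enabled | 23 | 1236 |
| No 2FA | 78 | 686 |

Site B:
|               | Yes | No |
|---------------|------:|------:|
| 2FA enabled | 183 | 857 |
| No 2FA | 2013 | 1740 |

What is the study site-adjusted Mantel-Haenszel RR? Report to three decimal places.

RR_MH = Σ(aᵢ·n₀ᵢ/nᵢ) / Σ(cᵢ·n₁ᵢ/nᵢ), with n₁ᵢ = aᵢ+bᵢ (exposed), n₀ᵢ = cᵢ+dᵢ (unexposed), nᵢ = n₁ᵢ+n₀ᵢ.
Stratum 1 (Site A): n₁ = 1259, n₀ = 764, n = 2023; a·n₀/n = 23·764/2023 = 8.6861; c·n₁/n = 78·1259/2023 = 48.5428
Stratum 2 (Site B): n₁ = 1040, n₀ = 3753, n = 4793; a·n₀/n = 183·3753/4793 = 143.2921; c·n₁/n = 2013·1040/4793 = 436.7870
RR_MH = (8.6861 + 143.2921) / (48.5428 + 436.7870) = 151.9782 / 485.3297 = 0.31314

0.313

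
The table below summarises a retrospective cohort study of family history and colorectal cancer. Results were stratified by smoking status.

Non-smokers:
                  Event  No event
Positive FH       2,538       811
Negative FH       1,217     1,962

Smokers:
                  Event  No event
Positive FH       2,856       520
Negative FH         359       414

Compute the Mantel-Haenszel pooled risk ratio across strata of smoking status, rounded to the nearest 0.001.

RR_MH = Σ(aᵢ·n₀ᵢ/nᵢ) / Σ(cᵢ·n₁ᵢ/nᵢ), with n₁ᵢ = aᵢ+bᵢ (exposed), n₀ᵢ = cᵢ+dᵢ (unexposed), nᵢ = n₁ᵢ+n₀ᵢ.
Stratum 1 (Non-smokers): n₁ = 3349, n₀ = 3179, n = 6528; a·n₀/n = 2538·3179/6528 = 1235.9531; c·n₁/n = 1217·3349/6528 = 624.3464
Stratum 2 (Smokers): n₁ = 3376, n₀ = 773, n = 4149; a·n₀/n = 2856·773/4149 = 532.1012; c·n₁/n = 359·3376/4149 = 292.1147
RR_MH = (1235.9531 + 532.1012) / (624.3464 + 292.1147) = 1768.0544 / 916.4611 = 1.92922

1.929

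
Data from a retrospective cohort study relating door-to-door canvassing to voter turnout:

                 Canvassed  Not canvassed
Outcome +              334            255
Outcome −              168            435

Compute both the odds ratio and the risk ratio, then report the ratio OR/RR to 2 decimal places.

Reading the table with exposure as columns: a = 334 (Canvassed, case), b = 168 (Canvassed, non-case), c = 255 (Not canvassed, case), d = 435.
OR = (334·435)/(168·255) = 145290/42840 = 3.39146
Risk in exposed = 334/502 = 0.66534; risk in unexposed = 255/690 = 0.36957; RR = 1.80033
OR/RR = 3.39146 / 1.80033 = 1.88380
The outcome is not rare, so the OR lies further from 1 than the RR.

1.88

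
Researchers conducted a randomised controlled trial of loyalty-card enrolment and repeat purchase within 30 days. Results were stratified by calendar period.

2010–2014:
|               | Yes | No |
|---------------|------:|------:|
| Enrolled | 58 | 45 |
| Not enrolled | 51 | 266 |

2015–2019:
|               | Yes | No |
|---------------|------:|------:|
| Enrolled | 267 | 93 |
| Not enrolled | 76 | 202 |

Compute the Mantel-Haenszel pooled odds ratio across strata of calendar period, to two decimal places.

7.33

OR_MH = Σ(aᵢdᵢ/nᵢ) / Σ(bᵢcᵢ/nᵢ), where nᵢ is the stratum total.
Stratum 1 (2010–2014): n = 420; a·d/n = 58·266/420 = 36.7333; b·c/n = 45·51/420 = 5.4643
Stratum 2 (2015–2019): n = 638; a·d/n = 267·202/638 = 84.5361; b·c/n = 93·76/638 = 11.0784
OR_MH = (36.7333 + 84.5361) / (5.4643 + 11.0784) = 121.2694 / 16.5427 = 7.33071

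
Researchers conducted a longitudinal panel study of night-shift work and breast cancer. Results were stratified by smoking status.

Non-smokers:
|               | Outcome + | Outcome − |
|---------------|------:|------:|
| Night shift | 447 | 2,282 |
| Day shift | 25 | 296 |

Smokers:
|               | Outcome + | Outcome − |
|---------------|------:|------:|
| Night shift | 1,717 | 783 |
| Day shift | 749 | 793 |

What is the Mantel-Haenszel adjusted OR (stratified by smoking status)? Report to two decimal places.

OR_MH = Σ(aᵢdᵢ/nᵢ) / Σ(bᵢcᵢ/nᵢ), where nᵢ is the stratum total.
Stratum 1 (Non-smokers): n = 3050; a·d/n = 447·296/3050 = 43.3810; b·c/n = 2282·25/3050 = 18.7049
Stratum 2 (Smokers): n = 4042; a·d/n = 1717·793/4042 = 336.8582; b·c/n = 783·749/4042 = 145.0933
OR_MH = (43.3810 + 336.8582) / (18.7049 + 145.0933) = 380.2392 / 163.7982 = 2.32139

2.32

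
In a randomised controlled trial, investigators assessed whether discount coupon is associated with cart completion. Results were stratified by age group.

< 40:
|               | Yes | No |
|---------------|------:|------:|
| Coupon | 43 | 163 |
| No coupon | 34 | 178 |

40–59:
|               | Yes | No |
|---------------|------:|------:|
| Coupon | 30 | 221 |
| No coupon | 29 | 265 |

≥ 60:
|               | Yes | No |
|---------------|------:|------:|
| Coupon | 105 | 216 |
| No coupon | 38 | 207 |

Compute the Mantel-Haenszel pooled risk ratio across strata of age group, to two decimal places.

1.62

RR_MH = Σ(aᵢ·n₀ᵢ/nᵢ) / Σ(cᵢ·n₁ᵢ/nᵢ), with n₁ᵢ = aᵢ+bᵢ (exposed), n₀ᵢ = cᵢ+dᵢ (unexposed), nᵢ = n₁ᵢ+n₀ᵢ.
Stratum 1 (< 40): n₁ = 206, n₀ = 212, n = 418; a·n₀/n = 43·212/418 = 21.8086; c·n₁/n = 34·206/418 = 16.7560
Stratum 2 (40–59): n₁ = 251, n₀ = 294, n = 545; a·n₀/n = 30·294/545 = 16.1835; c·n₁/n = 29·251/545 = 13.3560
Stratum 3 (≥ 60): n₁ = 321, n₀ = 245, n = 566; a·n₀/n = 105·245/566 = 45.4505; c·n₁/n = 38·321/566 = 21.5512
RR_MH = (21.8086 + 16.1835 + 45.4505) / (16.7560 + 13.3560 + 21.5512) = 83.4426 / 51.6632 = 1.61513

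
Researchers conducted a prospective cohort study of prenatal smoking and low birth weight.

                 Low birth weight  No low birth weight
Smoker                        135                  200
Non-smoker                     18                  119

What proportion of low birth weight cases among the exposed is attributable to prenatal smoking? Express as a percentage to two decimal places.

Cells: a = 135, b = 200, c = 18, d = 119.
Risk in exposed = 135/335 = 0.40299; risk in unexposed = 18/137 = 0.13139.
RR = 0.40299/0.13139 = 3.06716
AR% = (RR − 1)/RR × 100 = (3.06716 − 1)/3.06716 × 100 = 67.3966%

67.40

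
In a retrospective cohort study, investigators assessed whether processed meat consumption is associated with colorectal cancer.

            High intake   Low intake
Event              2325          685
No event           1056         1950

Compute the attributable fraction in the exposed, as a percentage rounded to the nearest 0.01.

Reading the table with exposure as columns: a = 2325 (High intake, case), b = 1056 (High intake, non-case), c = 685 (Low intake, case), d = 1950.
Risk in exposed = 2325/3381 = 0.68767; risk in unexposed = 685/2635 = 0.25996.
RR = 0.68767/0.25996 = 2.64526
AR% = (RR − 1)/RR × 100 = (2.64526 − 1)/2.64526 × 100 = 62.1965%

62.20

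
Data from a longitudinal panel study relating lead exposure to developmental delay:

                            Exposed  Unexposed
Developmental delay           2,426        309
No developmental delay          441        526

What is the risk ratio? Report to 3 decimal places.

Reading the table with exposure as columns: a = 2426 (Exposed, case), b = 441 (Exposed, non-case), c = 309 (Unexposed, case), d = 526.
Risk in exposed = 2426/2867 = 0.84618; risk in unexposed = 309/835 = 0.37006.
RR = 0.84618 / 0.37006 = 2.28660
The risk among the exposed is 2.29 times that among the unexposed.

2.287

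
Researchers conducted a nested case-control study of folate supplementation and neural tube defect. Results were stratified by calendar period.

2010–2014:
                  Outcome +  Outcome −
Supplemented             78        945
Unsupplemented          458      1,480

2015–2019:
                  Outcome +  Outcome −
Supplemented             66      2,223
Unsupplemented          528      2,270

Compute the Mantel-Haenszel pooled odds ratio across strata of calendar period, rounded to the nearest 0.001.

OR_MH = Σ(aᵢdᵢ/nᵢ) / Σ(bᵢcᵢ/nᵢ), where nᵢ is the stratum total.
Stratum 1 (2010–2014): n = 2961; a·d/n = 78·1480/2961 = 38.9868; b·c/n = 945·458/2961 = 146.1702
Stratum 2 (2015–2019): n = 5087; a·d/n = 66·2270/5087 = 29.4515; b·c/n = 2223·528/5087 = 230.7340
OR_MH = (38.9868 + 29.4515) / (146.1702 + 230.7340) = 68.4384 / 376.9042 = 0.18158

0.182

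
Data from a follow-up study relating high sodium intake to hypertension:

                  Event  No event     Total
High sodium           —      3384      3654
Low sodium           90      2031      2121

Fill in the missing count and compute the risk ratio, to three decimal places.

1.741

The missing cell is in the exposed row: 3654 − 3384 = 270.
So a = 270, b = 3384, c = 90, d = 2031.
RR = [a/(a+b)] / [c/(c+d)] = (270/3654) / (90/2121) = 0.07389/0.04243 = 1.74138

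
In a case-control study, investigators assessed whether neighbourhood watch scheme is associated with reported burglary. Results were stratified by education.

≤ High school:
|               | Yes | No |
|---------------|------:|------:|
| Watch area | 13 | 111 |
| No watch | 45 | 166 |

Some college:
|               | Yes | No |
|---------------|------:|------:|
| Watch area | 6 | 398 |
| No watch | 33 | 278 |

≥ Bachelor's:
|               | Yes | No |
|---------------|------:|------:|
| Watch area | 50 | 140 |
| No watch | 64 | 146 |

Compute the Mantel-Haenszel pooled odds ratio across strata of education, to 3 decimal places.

OR_MH = Σ(aᵢdᵢ/nᵢ) / Σ(bᵢcᵢ/nᵢ), where nᵢ is the stratum total.
Stratum 1 (≤ High school): n = 335; a·d/n = 13·166/335 = 6.4418; b·c/n = 111·45/335 = 14.9104
Stratum 2 (Some college): n = 715; a·d/n = 6·278/715 = 2.3329; b·c/n = 398·33/715 = 18.3692
Stratum 3 (≥ Bachelor's): n = 400; a·d/n = 50·146/400 = 18.2500; b·c/n = 140·64/400 = 22.4000
OR_MH = (6.4418 + 2.3329 + 18.2500) / (14.9104 + 18.3692 + 22.4000) = 27.0247 / 55.6797 = 0.48536

0.485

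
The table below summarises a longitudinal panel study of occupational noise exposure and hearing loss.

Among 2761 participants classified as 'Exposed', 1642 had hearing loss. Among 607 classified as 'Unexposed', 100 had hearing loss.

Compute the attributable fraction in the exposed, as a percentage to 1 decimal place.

From the description: a = 1642, b = 1119, c = 100, d = 507.
Risk in exposed = 1642/2761 = 0.59471; risk in unexposed = 100/607 = 0.16474.
RR = 0.59471/0.16474 = 3.60990
AR% = (RR − 1)/RR × 100 = (3.60990 − 1)/3.60990 × 100 = 72.2984%

72.3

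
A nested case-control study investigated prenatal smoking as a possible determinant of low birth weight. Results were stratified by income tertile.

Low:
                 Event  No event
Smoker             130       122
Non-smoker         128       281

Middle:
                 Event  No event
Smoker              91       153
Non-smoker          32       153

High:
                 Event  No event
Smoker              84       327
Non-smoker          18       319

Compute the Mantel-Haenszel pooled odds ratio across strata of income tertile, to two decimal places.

OR_MH = Σ(aᵢdᵢ/nᵢ) / Σ(bᵢcᵢ/nᵢ), where nᵢ is the stratum total.
Stratum 1 (Low): n = 661; a·d/n = 130·281/661 = 55.2648; b·c/n = 122·128/661 = 23.6248
Stratum 2 (Middle): n = 429; a·d/n = 91·153/429 = 32.4545; b·c/n = 153·32/429 = 11.4126
Stratum 3 (High): n = 748; a·d/n = 84·319/748 = 35.8235; b·c/n = 327·18/748 = 7.8690
OR_MH = (55.2648 + 32.4545 + 35.8235) / (23.6248 + 11.4126 + 7.8690) = 123.5428 / 42.9064 = 2.87936

2.88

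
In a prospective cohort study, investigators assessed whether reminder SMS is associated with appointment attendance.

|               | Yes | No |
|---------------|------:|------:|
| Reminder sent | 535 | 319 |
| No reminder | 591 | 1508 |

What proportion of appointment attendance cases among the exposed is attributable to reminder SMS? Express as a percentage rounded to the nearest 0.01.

55.06

Cells: a = 535, b = 319, c = 591, d = 1508.
Risk in exposed = 535/854 = 0.62646; risk in unexposed = 591/2099 = 0.28156.
RR = 0.62646/0.28156 = 2.22495
AR% = (RR − 1)/RR × 100 = (2.22495 − 1)/2.22495 × 100 = 55.0552%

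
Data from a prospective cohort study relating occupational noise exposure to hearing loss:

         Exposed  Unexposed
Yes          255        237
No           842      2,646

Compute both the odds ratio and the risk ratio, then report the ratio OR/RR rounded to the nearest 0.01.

1.20

Reading the table with exposure as columns: a = 255 (Exposed, case), b = 842 (Exposed, non-case), c = 237 (Unexposed, case), d = 2646.
OR = (255·2646)/(842·237) = 674730/199554 = 3.38119
Risk in exposed = 255/1097 = 0.23245; risk in unexposed = 237/2883 = 0.08221; RR = 2.82768
OR/RR = 3.38119 / 2.82768 = 1.19575
The outcome is not rare, so the OR lies further from 1 than the RR.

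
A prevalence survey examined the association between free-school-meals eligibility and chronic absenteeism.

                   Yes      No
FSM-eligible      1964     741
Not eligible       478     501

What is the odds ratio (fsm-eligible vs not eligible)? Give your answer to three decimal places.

2.778

Cells: a = 1964, b = 741, c = 478, d = 501.
OR = (a·d)/(b·c) = (1964 × 501) / (741 × 478) = 983964 / 354198 = 2.77801
The odds of chronic absenteeism are about 2.78 times as high in the fsm-eligible group.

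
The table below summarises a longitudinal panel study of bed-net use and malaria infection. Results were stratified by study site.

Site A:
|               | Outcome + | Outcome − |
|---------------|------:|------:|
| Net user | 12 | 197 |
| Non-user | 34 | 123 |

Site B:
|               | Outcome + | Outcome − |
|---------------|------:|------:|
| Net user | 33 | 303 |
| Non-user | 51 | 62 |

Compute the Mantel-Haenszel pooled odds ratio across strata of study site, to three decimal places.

0.163

OR_MH = Σ(aᵢdᵢ/nᵢ) / Σ(bᵢcᵢ/nᵢ), where nᵢ is the stratum total.
Stratum 1 (Site A): n = 366; a·d/n = 12·123/366 = 4.0328; b·c/n = 197·34/366 = 18.3005
Stratum 2 (Site B): n = 449; a·d/n = 33·62/449 = 4.5568; b·c/n = 303·51/449 = 34.4165
OR_MH = (4.0328 + 4.5568) / (18.3005 + 34.4165) = 8.5896 / 52.7170 = 0.16294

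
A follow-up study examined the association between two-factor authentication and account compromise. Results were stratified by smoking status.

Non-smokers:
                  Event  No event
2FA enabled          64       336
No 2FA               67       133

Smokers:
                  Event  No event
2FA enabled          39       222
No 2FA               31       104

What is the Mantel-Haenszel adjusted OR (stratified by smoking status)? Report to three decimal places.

0.445

OR_MH = Σ(aᵢdᵢ/nᵢ) / Σ(bᵢcᵢ/nᵢ), where nᵢ is the stratum total.
Stratum 1 (Non-smokers): n = 600; a·d/n = 64·133/600 = 14.1867; b·c/n = 336·67/600 = 37.5200
Stratum 2 (Smokers): n = 396; a·d/n = 39·104/396 = 10.2424; b·c/n = 222·31/396 = 17.3788
OR_MH = (14.1867 + 10.2424) / (37.5200 + 17.3788) = 24.4291 / 54.8988 = 0.44498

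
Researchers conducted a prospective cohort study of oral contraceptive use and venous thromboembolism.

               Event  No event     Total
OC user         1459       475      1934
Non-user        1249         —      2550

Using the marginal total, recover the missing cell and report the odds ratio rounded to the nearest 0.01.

3.20

The missing cell is in the unexposed row: 2550 − 1249 = 1301.
So a = 1459, b = 475, c = 1249, d = 1301.
OR = (a·d)/(b·c) = (1459 × 1301) / (475 × 1249) = 1898159 / 593275 = 3.19946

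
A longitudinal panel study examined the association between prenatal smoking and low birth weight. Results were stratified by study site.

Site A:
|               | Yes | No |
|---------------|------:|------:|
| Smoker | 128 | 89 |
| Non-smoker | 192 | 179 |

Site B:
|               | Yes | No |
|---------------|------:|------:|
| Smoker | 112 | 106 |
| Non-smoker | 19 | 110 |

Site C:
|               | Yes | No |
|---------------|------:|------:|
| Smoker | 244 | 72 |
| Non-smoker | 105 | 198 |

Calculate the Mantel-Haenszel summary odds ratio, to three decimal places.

3.240

OR_MH = Σ(aᵢdᵢ/nᵢ) / Σ(bᵢcᵢ/nᵢ), where nᵢ is the stratum total.
Stratum 1 (Site A): n = 588; a·d/n = 128·179/588 = 38.9660; b·c/n = 89·192/588 = 29.0612
Stratum 2 (Site B): n = 347; a·d/n = 112·110/347 = 35.5043; b·c/n = 106·19/347 = 5.8040
Stratum 3 (Site C): n = 619; a·d/n = 244·198/619 = 78.0485; b·c/n = 72·105/619 = 12.2132
OR_MH = (38.9660 + 35.5043 + 78.0485) / (29.0612 + 5.8040 + 12.2132) = 152.5188 / 47.0785 = 3.23967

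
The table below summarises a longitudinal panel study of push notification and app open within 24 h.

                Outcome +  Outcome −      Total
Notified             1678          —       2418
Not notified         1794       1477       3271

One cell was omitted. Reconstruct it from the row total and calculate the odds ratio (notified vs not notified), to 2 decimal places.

The missing cell is in the exposed row: 2418 − 1678 = 740.
So a = 1678, b = 740, c = 1794, d = 1477.
OR = (a·d)/(b·c) = (1678 × 1477) / (740 × 1794) = 2478406 / 1327560 = 1.86689

1.87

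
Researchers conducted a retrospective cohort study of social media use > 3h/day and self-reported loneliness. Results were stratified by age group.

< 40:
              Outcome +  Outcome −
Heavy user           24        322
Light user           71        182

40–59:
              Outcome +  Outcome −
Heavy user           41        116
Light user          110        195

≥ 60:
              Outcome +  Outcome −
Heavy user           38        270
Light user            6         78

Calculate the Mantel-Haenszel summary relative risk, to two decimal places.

0.55

RR_MH = Σ(aᵢ·n₀ᵢ/nᵢ) / Σ(cᵢ·n₁ᵢ/nᵢ), with n₁ᵢ = aᵢ+bᵢ (exposed), n₀ᵢ = cᵢ+dᵢ (unexposed), nᵢ = n₁ᵢ+n₀ᵢ.
Stratum 1 (< 40): n₁ = 346, n₀ = 253, n = 599; a·n₀/n = 24·253/599 = 10.1369; c·n₁/n = 71·346/599 = 41.0117
Stratum 2 (40–59): n₁ = 157, n₀ = 305, n = 462; a·n₀/n = 41·305/462 = 27.0671; c·n₁/n = 110·157/462 = 37.3810
Stratum 3 (≥ 60): n₁ = 308, n₀ = 84, n = 392; a·n₀/n = 38·84/392 = 8.1429; c·n₁/n = 6·308/392 = 4.7143
RR_MH = (10.1369 + 27.0671 + 8.1429) / (41.0117 + 37.3810 + 4.7143) = 45.3469 / 83.1069 = 0.54564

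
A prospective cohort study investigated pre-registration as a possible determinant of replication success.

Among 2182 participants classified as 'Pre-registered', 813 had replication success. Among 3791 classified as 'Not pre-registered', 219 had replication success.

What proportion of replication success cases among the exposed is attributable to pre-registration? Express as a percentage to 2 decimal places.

84.50

From the description: a = 813, b = 1369, c = 219, d = 3572.
Risk in exposed = 813/2182 = 0.37259; risk in unexposed = 219/3791 = 0.05777.
RR = 0.37259/0.05777 = 6.44979
AR% = (RR − 1)/RR × 100 = (6.44979 − 1)/6.44979 × 100 = 84.4956%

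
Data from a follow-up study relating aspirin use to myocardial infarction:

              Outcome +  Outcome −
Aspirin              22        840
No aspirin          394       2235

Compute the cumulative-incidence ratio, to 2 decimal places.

Cells: a = 22, b = 840, c = 394, d = 2235.
Risk in exposed = 22/862 = 0.02552; risk in unexposed = 394/2629 = 0.14987.
RR = 0.02552 / 0.14987 = 0.17030
The risk is 83% lower among the exposed than among the unexposed.

0.17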